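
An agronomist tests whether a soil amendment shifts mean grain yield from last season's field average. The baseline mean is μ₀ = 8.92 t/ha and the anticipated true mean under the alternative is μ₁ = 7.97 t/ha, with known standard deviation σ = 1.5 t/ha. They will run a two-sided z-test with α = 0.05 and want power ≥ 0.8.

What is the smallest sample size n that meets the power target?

Standardized effect: d = |μ₁ − μ₀| / σ = |7.97 − 8.92| / 1.5 = 0.6333
Set Φ(δ − 1.960) = 0.8; then δ − 1.960 = Φ⁻¹(0.8) = 0.842, giving δ = 2.802.
(The Φ(−δ − z_{α/2}) term is vanishingly small for δ > 0 and is dropped in the standard sample-size formula.)
δ = d·√n ⇒ n = (δ/d)² = (2.802 / 0.6333)² = 19.57.
Round up to the next whole unit.

n = 20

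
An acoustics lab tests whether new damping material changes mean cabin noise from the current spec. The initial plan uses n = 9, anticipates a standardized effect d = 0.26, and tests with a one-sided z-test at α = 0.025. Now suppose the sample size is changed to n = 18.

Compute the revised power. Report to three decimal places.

With n = 18: δ = d·√n = 0.26 × √18 = 1.1031. Critical value z_{0.025} = 1.960.
Revised power = Φ(δ − 1.960) = Φ(-0.857) = 0.1958.

Power ≈ 0.196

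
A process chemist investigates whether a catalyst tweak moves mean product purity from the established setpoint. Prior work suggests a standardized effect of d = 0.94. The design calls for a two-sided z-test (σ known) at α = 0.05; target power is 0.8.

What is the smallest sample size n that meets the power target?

n = 9

For power 0.8 need Φ(δ − z_{0.025}) = 0.8, so δ = z_{0.025} + z_{0.20} = 1.960 + 0.842 = 2.802.
(Ignoring the negligible lower-tail rejection probability gives the usual closed-form inversion.)
δ = d·√n ⇒ n = (δ/d)² = (2.802 / 0.94)² = 8.88.
Rounding up, n = 9.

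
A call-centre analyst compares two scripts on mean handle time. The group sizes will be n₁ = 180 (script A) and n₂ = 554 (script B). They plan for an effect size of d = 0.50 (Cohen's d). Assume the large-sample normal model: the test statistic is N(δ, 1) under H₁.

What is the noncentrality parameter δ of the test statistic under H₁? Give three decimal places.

The noncentrality parameter scales effect size by the design's sample-size factor: δ = d / √(1/n₁ + 1/n₂) = 0.50 / √(1/180 + 1/554) = 5.8279

δ ≈ 5.828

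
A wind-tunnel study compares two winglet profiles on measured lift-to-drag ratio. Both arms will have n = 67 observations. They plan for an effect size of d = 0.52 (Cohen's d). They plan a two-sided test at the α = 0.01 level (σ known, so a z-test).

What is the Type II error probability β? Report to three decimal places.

Noncentrality parameter: δ = d·√(n/2) = 0.52 × √(67/2) = 3.0097
Two-sided α = 0.01 → critical value z_{0.005} = 2.576.
Power = Φ(δ − 2.576) + Φ(−δ − 2.576) = Φ(0.434) + Φ(-5.586) = 0.6678 + 0.0000 = 0.6678.
Type II error: β = 1 − power = 1 − 0.6678 = 0.3322.

β ≈ 0.332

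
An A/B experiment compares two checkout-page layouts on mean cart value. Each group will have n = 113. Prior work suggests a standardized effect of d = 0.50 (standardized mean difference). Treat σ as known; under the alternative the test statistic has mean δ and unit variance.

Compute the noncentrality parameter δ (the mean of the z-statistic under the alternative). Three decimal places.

The noncentrality parameter scales effect size by the design's sample-size factor: δ = d·√(n/2) = 0.50 × √(113/2) = 3.7583

δ ≈ 3.758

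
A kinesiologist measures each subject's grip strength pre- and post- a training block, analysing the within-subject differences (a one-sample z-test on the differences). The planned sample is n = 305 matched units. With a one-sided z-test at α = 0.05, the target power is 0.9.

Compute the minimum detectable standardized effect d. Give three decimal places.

Required noncentrality: δ = z_{0.05} + z_{0.10} = 1.645 + 1.282 = 2.926.
δ = d·√n ⇒ d = δ/√n = 2.926/√305 = 0.1676.

d ≈ 0.168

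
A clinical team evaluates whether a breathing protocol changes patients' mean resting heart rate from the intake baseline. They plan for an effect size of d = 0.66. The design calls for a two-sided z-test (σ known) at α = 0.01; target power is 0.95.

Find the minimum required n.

Set Φ(δ − 2.576) = 0.95; then δ − 2.576 = Φ⁻¹(0.95) = 1.645, giving δ = 4.221.
(Ignoring the negligible lower-tail rejection probability gives the usual closed-form inversion.)
δ = d·√n ⇒ n = (δ/d)² = (4.221 / 0.66)² = 40.90.
Round up to the next whole unit.

n = 41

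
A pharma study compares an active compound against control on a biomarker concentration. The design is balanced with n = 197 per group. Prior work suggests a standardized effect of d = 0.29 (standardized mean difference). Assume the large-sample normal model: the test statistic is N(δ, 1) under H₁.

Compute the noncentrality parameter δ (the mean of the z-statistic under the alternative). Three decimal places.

δ = d·√(n/2) = 0.29 × √(197/2) = 2.8782

δ ≈ 2.878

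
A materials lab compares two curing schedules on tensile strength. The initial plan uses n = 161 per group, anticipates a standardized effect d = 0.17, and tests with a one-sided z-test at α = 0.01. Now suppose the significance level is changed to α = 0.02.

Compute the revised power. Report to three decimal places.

Power ≈ 0.299

δ = d·√(n/2) = 0.17 × √(161/2) = 1.5253 (unchanged). New critical value: z_{0.02} = 2.054.
Revised power = Φ(δ − 2.054) = Φ(-0.528) = 0.2986.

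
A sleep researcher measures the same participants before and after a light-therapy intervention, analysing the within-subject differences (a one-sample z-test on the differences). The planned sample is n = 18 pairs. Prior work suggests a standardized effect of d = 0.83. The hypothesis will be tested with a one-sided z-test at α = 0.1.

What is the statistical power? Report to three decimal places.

Power ≈ 0.987

Noncentrality parameter: δ = d·√n = 0.83 × √18 = 3.5214
One-sided α = 0.1 → critical value z_{0.1} = 1.282.
Power = P(Z > 1.282 − δ) = Φ(2.240) = 0.9874.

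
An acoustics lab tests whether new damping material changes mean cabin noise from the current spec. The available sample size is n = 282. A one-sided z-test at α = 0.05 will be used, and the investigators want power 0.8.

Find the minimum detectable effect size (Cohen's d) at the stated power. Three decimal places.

Required noncentrality: δ = z_{0.05} + z_{0.20} = 1.645 + 0.842 = 2.486.
δ = d·√n ⇒ d = δ/√n = 2.486/√282 = 0.1481.

d ≈ 0.148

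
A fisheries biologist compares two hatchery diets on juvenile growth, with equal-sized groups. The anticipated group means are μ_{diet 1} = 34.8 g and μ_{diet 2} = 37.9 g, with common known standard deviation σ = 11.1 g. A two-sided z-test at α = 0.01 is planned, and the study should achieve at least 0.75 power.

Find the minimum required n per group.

n = 271 per group

Standardized effect: d = |μ_{diet 1} − μ_{diet 2}| / σ = |34.8 − 37.9| / 11.1 = 0.2793
Set Φ(δ − 2.576) = 0.75; then δ − 2.576 = Φ⁻¹(0.75) = 0.674, giving δ = 3.250.
(Ignoring the negligible lower-tail rejection probability gives the usual closed-form inversion.)
δ = d·√(n/2) ⇒ n = 2(δ/d)² = 2 × (3.250 / 0.2793)² = 270.90.
Rounding up, n = 271 per group.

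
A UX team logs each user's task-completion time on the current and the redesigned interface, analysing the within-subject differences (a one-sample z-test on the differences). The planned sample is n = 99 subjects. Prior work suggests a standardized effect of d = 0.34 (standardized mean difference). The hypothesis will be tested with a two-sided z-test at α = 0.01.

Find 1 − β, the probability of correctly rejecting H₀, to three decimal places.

Power ≈ 0.790

Noncentrality parameter: δ = d·√n = 0.34 × √99 = 3.3830
Two-sided α = 0.01 → critical value z_{0.005} = 2.576.
Power = Φ(δ − 2.576) + Φ(−δ − 2.576) = Φ(0.807) + Φ(-5.959) = 0.7902 + 0.0000 = 0.7902.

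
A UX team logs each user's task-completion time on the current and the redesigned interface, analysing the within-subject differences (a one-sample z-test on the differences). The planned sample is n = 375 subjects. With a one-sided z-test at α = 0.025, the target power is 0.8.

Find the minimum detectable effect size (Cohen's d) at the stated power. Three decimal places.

d ≈ 0.145

Need Φ(δ − 1.960) = 0.8, so δ = 1.960 + 0.842 = 2.802.
δ = d·√n ⇒ d = δ/√n = 2.802/√375 = 0.1447.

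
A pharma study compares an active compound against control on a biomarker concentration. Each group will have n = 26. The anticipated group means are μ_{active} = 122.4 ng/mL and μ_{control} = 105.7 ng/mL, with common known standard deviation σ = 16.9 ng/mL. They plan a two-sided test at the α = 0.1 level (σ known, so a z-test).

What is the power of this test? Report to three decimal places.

Standardized effect: d = |μ_{active} − μ_{control}| / σ = |122.4 − 105.7| / 16.9 = 0.9882
Noncentrality parameter: δ = d·√(n/2) = 0.9882 × √(26/2) = 3.5629
Critical value for a two-sided test at α = 0.1: z_{α/2} = 1.645.
Power = Φ(δ − 1.645) + Φ(−δ − 1.645) = Φ(1.918) + Φ(-5.208) = 0.9724 + 0.0000 = 0.9724.

Power ≈ 0.972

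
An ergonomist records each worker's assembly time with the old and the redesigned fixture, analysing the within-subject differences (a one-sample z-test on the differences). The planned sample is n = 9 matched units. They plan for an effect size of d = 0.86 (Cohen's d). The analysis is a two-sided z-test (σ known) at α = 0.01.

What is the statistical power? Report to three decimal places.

Power ≈ 0.502

Noncentrality parameter: δ = d·√n = 0.86 × √9 = 2.5800
Critical value for a two-sided test at α = 0.01: z_{α/2} = 2.576.
Power = Φ(δ − 2.576) + Φ(−δ − 2.576) = Φ(0.004) + Φ(-5.156) = 0.5017 + 0.0000 = 0.5017.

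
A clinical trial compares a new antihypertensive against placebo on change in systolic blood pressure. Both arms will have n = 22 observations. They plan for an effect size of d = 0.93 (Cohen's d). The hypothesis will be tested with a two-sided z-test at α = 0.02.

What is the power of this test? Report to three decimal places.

Power ≈ 0.776

Noncentrality parameter: δ = d·√(n/2) = 0.93 × √(22/2) = 3.0845
Critical value for a two-sided test at α = 0.02: z_{α/2} = 2.326.
Power = Φ(δ − 2.326) + Φ(−δ − 2.326) = Φ(0.758) + Φ(-5.411) = 0.7758 + 0.0000 = 0.7758.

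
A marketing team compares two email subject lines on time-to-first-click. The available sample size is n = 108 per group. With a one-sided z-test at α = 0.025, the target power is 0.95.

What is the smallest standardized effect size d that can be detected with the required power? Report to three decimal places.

Required noncentrality: δ = z_{0.025} + z_{0.05} = 1.960 + 1.645 = 3.605.
δ = d·√(n/2) ⇒ d = δ/√(n/2) = 3.605/√(108/2) = 0.4906.

d ≈ 0.491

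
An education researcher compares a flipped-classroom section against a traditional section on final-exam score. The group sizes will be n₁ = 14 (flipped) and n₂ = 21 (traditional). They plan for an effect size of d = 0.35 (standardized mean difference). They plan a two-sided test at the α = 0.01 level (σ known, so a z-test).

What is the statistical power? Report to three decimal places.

Noncentrality parameter: δ = d / √(1/n₁ + 1/n₂) = 0.35 / √(1/14 + 1/21) = 1.0144
Critical value for a two-sided test at α = 0.01: z_{α/2} = 2.576.
Power = Φ(δ − 2.576) + Φ(−δ − 2.576) = Φ(-1.561) + Φ(-3.590) = 0.0592 + 0.0002 = 0.0594.

Power ≈ 0.059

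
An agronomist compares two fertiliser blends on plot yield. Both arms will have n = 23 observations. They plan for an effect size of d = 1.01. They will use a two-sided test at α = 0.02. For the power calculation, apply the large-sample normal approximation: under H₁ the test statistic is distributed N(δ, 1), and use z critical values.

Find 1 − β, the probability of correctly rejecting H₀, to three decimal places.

Power ≈ 0.864

Noncentrality parameter: δ = d·√(n/2) = 1.01 × √(23/2) = 3.4251
Critical value for a two-sided test at α = 0.02: z_{α/2} = 2.326.
Power = Φ(δ − 2.326) + Φ(−δ − 2.326) = Φ(1.099) + Φ(-5.751) = 0.8641 + 0.0000 = 0.8641.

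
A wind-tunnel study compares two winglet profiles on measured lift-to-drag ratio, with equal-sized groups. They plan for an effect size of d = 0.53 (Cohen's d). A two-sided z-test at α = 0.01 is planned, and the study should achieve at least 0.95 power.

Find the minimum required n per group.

n = 127 per group

Set Φ(δ − 2.576) = 0.95; then δ − 2.576 = Φ⁻¹(0.95) = 1.645, giving δ = 4.221.
(For δ > 0 the lower-tail rejection region contributes negligibly to power, so the one-term inversion is standard.)
δ = d·√(n/2) ⇒ n = 2(δ/d)² = 2 × (4.221 / 0.53)² = 126.84.
Rounding up, n = 127 per group.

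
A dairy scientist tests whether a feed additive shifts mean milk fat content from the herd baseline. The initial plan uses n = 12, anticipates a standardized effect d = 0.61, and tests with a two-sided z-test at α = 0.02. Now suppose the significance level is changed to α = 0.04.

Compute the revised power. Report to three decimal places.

Power ≈ 0.524

δ = d·√n = 0.61 × √12 = 2.1131 (unchanged). New critical value: z_{0.02} = 2.054.
Revised power = Φ(δ − 2.054) + Φ(−δ − 2.054) = Φ(0.059) + Φ(-4.167) = 0.5237 + 0.0000 = 0.5237.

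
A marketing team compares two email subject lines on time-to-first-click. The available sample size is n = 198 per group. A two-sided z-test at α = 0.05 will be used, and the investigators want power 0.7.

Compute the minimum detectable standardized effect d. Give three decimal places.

Need Φ(δ − 1.960) = 0.7, so δ = 1.960 + 0.524 = 2.484.
(Lower-tail contribution to power is negligible for δ > 0.)
δ = d·√(n/2) ⇒ d = δ/√(n/2) = 2.484/√(198/2) = 0.2497.

d ≈ 0.250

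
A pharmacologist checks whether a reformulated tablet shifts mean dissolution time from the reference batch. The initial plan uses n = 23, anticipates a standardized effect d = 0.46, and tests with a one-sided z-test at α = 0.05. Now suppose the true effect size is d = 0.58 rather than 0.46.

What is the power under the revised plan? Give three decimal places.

Power ≈ 0.872

With d = 0.58: δ = d·√n = 0.58 × √23 = 2.7816. Critical value z_{0.05} = 1.645.
Revised power = P(Z > 1.645 − δ) = Φ(1.137) = 0.8722.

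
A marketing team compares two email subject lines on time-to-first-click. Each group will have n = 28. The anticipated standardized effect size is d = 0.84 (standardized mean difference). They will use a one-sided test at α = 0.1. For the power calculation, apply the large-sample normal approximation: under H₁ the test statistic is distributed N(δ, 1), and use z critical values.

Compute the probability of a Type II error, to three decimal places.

Noncentrality parameter: δ = d·√(n/2) = 0.84 × √(28/2) = 3.1430
Critical value for a one-sided test at α = 0.1: z_α = 1.282.
Power = P(Z > 1.282 − δ) = Φ(1.861) = 0.9687.
Type II error: β = 1 − power = 1 − 0.9687 = 0.0313.

β ≈ 0.031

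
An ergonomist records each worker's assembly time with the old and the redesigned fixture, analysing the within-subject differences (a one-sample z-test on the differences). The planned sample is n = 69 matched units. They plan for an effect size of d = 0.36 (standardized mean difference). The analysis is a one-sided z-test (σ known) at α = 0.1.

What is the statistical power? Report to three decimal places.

Power ≈ 0.956

Noncentrality parameter: δ = d·√n = 0.36 × √69 = 2.9904
Critical value for a one-sided test at α = 0.1: z_α = 1.282.
Power = Φ(δ − 1.282) = Φ(1.709) = 0.9563.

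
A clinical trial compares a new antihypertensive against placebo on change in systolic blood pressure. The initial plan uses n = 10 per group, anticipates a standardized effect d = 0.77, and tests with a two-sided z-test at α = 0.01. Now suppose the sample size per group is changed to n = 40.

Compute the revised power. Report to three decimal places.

Power ≈ 0.807

With n = 40 per group: δ = d·√(n/2) = 0.77 × √(40/2) = 3.4435. Critical value z_{0.005} = 2.576.
Revised power = Φ(δ − 2.576) + Φ(−δ − 2.576) = Φ(0.868) + Φ(-6.019) = 0.8072 + 0.0000 = 0.8072.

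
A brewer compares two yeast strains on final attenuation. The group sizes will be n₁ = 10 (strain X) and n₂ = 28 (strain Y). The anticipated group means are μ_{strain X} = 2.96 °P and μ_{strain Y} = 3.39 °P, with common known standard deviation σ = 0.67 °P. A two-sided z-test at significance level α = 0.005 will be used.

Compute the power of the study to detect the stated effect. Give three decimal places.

Standardized effect: d = |μ_{strain X} − μ_{strain Y}| / σ = |2.96 − 3.39| / 0.67 = 0.6418
Noncentrality parameter: δ = d / √(1/n₁ + 1/n₂) = 0.6418 / √(1/10 + 1/28) = 1.7421
Critical value for a two-sided test at α = 0.005: z_{α/2} = 2.807.
Power = Φ(δ − 2.807) + Φ(−δ − 2.807) = Φ(-1.065) + Φ(-4.549) = 0.1435 + 0.0000 = 0.1435.

Power ≈ 0.143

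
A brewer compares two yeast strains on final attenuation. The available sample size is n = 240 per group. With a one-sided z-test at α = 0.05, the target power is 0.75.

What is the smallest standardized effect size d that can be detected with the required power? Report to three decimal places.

d ≈ 0.212

Need Φ(δ − 1.645) = 0.75, so δ = 1.645 + 0.674 = 2.319.
δ = d·√(n/2) ⇒ d = δ/√(n/2) = 2.319/√(240/2) = 0.2117.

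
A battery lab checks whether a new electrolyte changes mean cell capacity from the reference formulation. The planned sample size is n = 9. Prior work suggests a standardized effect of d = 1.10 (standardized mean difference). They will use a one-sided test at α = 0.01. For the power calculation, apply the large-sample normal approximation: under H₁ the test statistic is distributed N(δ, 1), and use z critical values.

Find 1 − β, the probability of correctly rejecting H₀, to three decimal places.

Noncentrality parameter: δ = d·√n = 1.10 × √9 = 3.3000
One-sided α = 0.01 → critical value z_{0.01} = 2.326.
Power = Φ(δ − 2.326) = Φ(0.974) = 0.8349.

Power ≈ 0.835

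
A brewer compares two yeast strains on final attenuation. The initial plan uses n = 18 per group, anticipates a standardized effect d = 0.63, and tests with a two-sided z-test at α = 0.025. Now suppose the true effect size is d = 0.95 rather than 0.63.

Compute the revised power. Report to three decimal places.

With d = 0.95: δ = d·√(n/2) = 0.95 × √(18/2) = 2.8500. Critical value z_{0.0125} = 2.241.
Revised power = Φ(δ − 2.241) + Φ(−δ − 2.241) = Φ(0.609) + Φ(-5.091) = 0.7286 + 0.0000 = 0.7286.

Power ≈ 0.729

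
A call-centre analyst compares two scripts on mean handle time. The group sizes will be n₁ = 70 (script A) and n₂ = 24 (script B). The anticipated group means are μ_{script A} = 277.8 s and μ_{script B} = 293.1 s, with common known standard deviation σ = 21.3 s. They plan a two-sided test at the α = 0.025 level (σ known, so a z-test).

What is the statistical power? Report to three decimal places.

Power ≈ 0.787

Standardized effect: d = |μ_{script A} − μ_{script B}| / σ = |277.8 − 293.1| / 21.3 = 0.7183
Noncentrality parameter: δ = d / √(1/n₁ + 1/n₂) = 0.7183 / √(1/70 + 1/24) = 3.0367
Two-sided α = 0.025 → critical value z_{0.0125} = 2.241.
Power = Φ(δ − 2.241) + Φ(−δ − 2.241) = Φ(0.795) + Φ(-5.278) = 0.7868 + 0.0000 = 0.7868.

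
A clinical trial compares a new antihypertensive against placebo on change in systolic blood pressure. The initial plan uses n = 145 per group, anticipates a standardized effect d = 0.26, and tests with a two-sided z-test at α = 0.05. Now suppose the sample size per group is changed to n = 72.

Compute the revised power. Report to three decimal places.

With n = 72 per group: δ = d·√(n/2) = 0.26 × √(72/2) = 1.5600. Critical value z_{0.025} = 1.960.
Revised power = Φ(δ − 1.960) + Φ(−δ − 1.960) = Φ(-0.400) + Φ(-3.520) = 0.3446 + 0.0002 = 0.3448.

Power ≈ 0.345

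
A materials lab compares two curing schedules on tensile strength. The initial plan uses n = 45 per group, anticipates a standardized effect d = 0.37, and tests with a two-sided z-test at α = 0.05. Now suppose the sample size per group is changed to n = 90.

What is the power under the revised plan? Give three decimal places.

With n = 90 per group: δ = d·√(n/2) = 0.37 × √(90/2) = 2.4820. Critical value z_{0.025} = 1.960.
Revised power = Φ(δ − 1.960) + Φ(−δ − 1.960) = Φ(0.522) + Φ(-4.442) = 0.6992 + 0.0000 = 0.6992.

Power ≈ 0.699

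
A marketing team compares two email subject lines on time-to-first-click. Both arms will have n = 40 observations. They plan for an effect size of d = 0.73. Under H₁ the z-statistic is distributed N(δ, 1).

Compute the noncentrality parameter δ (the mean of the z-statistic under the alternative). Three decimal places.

δ ≈ 3.265

The noncentrality parameter scales effect size by the design's sample-size factor: δ = d·√(n/2) = 0.73 × √(40/2) = 3.2647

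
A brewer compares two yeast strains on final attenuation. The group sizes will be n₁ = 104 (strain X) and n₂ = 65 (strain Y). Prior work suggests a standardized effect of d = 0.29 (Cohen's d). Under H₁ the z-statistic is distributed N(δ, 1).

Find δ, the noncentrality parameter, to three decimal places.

δ = d / √(1/n₁ + 1/n₂) = 0.29 / √(1/104 + 1/65) = 1.8341

δ ≈ 1.834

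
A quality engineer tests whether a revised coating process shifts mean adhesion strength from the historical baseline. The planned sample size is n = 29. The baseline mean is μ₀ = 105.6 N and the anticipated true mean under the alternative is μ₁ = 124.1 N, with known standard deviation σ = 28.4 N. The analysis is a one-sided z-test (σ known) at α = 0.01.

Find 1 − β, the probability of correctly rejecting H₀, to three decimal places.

Standardized effect: d = |μ₁ − μ₀| / σ = |124.1 − 105.6| / 28.4 = 0.6514
Noncentrality parameter: δ = d·√n = 0.6514 × √29 = 3.5079
One-sided α = 0.01 → critical value z_{0.01} = 2.326.
Power = P(Z > 2.326 − δ) = Φ(1.182) = 0.8813.

Power ≈ 0.881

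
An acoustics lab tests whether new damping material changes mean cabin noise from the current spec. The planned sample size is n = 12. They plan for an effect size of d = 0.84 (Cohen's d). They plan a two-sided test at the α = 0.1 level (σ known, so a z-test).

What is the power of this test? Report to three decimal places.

Power ≈ 0.897

Noncentrality parameter: δ = d·√n = 0.84 × √12 = 2.9098
Two-sided α = 0.1 → critical value z_{0.05} = 1.645.
Power = Φ(δ − 1.645) + Φ(−δ − 1.645) = Φ(1.265) + Φ(-4.555) = 0.8971 + 0.0000 = 0.8971.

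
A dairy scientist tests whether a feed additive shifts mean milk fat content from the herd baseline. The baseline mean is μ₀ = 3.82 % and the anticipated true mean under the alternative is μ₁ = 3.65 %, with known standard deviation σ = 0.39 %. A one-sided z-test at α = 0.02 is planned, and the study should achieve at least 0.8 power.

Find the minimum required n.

n = 45

Standardized effect: d = |μ₁ − μ₀| / σ = |3.65 − 3.82| / 0.39 = 0.4359
For power 0.8 need Φ(δ − z_{0.02}) = 0.8, so δ = z_{0.02} + z_{0.20} = 2.054 + 0.842 = 2.895.
δ = d·√n ⇒ n = (δ/d)² = (2.895 / 0.4359)² = 44.12.
Rounding up, n = 45.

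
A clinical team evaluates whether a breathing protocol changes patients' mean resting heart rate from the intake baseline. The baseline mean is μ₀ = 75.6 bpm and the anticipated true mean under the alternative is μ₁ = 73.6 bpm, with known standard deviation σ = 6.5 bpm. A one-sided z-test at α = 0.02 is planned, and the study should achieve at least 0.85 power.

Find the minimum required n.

n = 101

Standardized effect: d = |μ₁ − μ₀| / σ = |73.6 − 75.6| / 6.5 = 0.3077
Set Φ(δ − 2.054) = 0.85; then δ − 2.054 = Φ⁻¹(0.85) = 1.036, giving δ = 3.090.
δ = d·√n ⇒ n = (δ/d)² = (3.090 / 0.3077)² = 100.86.
Rounding up, n = 101.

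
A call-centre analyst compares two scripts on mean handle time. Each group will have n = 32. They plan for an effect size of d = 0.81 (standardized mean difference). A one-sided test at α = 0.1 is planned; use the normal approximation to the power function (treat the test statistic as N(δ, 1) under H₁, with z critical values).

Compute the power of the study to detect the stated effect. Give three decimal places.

Noncentrality parameter: δ = d·√(n/2) = 0.81 × √(32/2) = 3.2400
One-sided α = 0.1 → critical value z_{0.1} = 1.282.
Power = P(Z > 1.282 − δ) = Φ(1.958) = 0.9749.

Power ≈ 0.975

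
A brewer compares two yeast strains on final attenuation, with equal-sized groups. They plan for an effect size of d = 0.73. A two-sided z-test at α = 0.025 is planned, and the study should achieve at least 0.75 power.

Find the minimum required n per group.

n = 32 per group

Set Φ(δ − 2.241) = 0.75; then δ − 2.241 = Φ⁻¹(0.75) = 0.674, giving δ = 2.916.
(Ignoring the negligible lower-tail rejection probability gives the usual closed-form inversion.)
δ = d·√(n/2) ⇒ n = 2(δ/d)² = 2 × (2.916 / 0.73)² = 31.91.
Rounding up, n = 32 per group.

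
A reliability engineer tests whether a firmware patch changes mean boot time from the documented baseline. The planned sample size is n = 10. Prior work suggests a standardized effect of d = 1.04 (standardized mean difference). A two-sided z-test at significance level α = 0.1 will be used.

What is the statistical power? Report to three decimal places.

Power ≈ 0.950

Noncentrality parameter: δ = d·√n = 1.04 × √10 = 3.2888
Critical value for a two-sided test at α = 0.1: z_{α/2} = 1.645.
Power = Φ(δ − 1.645) + Φ(−δ − 1.645) = Φ(1.644) + Φ(-4.934) = 0.9499 + 0.0000 = 0.9499.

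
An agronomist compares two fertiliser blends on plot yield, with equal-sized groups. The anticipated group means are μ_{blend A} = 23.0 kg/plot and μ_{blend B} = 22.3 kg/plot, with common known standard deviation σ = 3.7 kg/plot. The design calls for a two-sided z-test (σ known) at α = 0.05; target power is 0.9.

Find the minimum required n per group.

Standardized effect: d = |μ_{blend A} − μ_{blend B}| / σ = |23.0 − 22.3| / 3.7 = 0.1892
Set Φ(δ − 1.960) = 0.9; then δ − 1.960 = Φ⁻¹(0.9) = 1.282, giving δ = 3.242.
(The Φ(−δ − z_{α/2}) term is vanishingly small for δ > 0 and is dropped in the standard sample-size formula.)
δ = d·√(n/2) ⇒ n = 2(δ/d)² = 2 × (3.242 / 0.1892)² = 587.13.
Round up to the next whole unit.

n = 588 per group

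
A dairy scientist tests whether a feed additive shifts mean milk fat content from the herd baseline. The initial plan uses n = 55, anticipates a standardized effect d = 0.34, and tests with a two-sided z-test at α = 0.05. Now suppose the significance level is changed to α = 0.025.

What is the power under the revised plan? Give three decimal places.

δ = d·√n = 0.34 × √55 = 2.5215 (unchanged). New critical value: z_{0.0125} = 2.241.
Revised power = Φ(δ − 2.241) + Φ(−δ − 2.241) = Φ(0.280) + Φ(-4.763) = 0.6103 + 0.0000 = 0.6103.

Power ≈ 0.610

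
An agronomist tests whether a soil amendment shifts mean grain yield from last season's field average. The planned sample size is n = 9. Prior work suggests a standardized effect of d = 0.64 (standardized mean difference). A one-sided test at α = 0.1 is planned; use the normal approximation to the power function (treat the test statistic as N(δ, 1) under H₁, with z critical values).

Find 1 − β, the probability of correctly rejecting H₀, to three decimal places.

Noncentrality parameter: δ = d·√n = 0.64 × √9 = 1.9200
One-sided α = 0.1 → critical value z_{0.1} = 1.282.
Power = P(Z > 1.282 − δ) = Φ(0.638) = 0.7384.

Power ≈ 0.738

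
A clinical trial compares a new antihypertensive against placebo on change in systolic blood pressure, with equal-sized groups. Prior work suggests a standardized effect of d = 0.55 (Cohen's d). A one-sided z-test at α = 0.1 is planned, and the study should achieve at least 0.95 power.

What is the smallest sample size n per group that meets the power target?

For power 0.95 need Φ(δ − z_{0.1}) = 0.95, so δ = z_{0.1} + z_{0.05} = 1.282 + 1.645 = 2.926.
δ = d·√(n/2) ⇒ n = 2(δ/d)² = 2 × (2.926 / 0.55)² = 56.62.
Round up to the next whole unit.

n = 57 per group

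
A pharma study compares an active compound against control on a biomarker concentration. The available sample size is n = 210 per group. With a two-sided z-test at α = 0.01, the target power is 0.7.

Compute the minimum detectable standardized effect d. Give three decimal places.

d ≈ 0.303

Need Φ(δ − 2.576) = 0.7, so δ = 2.576 + 0.524 = 3.100.
(The second rejection-region term Φ(−δ − z_{α/2}) is negligible and dropped.)
δ = d·√(n/2) ⇒ d = δ/√(n/2) = 3.100/√(210/2) = 0.3026.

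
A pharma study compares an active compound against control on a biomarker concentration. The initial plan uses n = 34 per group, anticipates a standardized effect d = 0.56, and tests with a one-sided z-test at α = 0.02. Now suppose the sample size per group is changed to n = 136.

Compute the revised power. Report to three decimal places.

Power ≈ 0.995

With n = 136 per group: δ = d·√(n/2) = 0.56 × √(136/2) = 4.6179. Critical value z_{0.02} = 2.054.
Revised power = Φ(δ − 2.054) = Φ(2.564) = 0.9948.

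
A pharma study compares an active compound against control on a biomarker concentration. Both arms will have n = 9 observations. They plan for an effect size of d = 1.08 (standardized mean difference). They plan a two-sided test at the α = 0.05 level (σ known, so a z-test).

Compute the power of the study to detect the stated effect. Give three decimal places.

Noncentrality parameter: δ = d·√(n/2) = 1.08 × √(9/2) = 2.2910
Critical value for a two-sided test at α = 0.05: z_{α/2} = 1.960.
Power = Φ(δ − 1.960) + Φ(−δ − 1.960) = Φ(0.331) + Φ(-4.251) = 0.6297 + 0.0000 = 0.6297.

Power ≈ 0.630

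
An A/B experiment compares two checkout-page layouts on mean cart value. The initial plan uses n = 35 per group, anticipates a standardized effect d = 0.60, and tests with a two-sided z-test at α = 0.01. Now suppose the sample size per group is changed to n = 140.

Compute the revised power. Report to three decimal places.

Power ≈ 0.993

With n = 140 per group: δ = d·√(n/2) = 0.60 × √(140/2) = 5.0200. Critical value z_{0.005} = 2.576.
Revised power = Φ(δ − 2.576) + Φ(−δ − 2.576) = Φ(2.444) + Φ(-7.596) = 0.9927 + 0.0000 = 0.9927.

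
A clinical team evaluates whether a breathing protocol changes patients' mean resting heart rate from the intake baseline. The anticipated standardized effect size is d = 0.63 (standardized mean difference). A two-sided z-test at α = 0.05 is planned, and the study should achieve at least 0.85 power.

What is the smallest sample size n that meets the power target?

n = 23

Set Φ(δ − 1.960) = 0.85; then δ − 1.960 = Φ⁻¹(0.85) = 1.036, giving δ = 2.996.
(Ignoring the negligible lower-tail rejection probability gives the usual closed-form inversion.)
δ = d·√n ⇒ n = (δ/d)² = (2.996 / 0.63)² = 22.62.
Round up to the next whole unit.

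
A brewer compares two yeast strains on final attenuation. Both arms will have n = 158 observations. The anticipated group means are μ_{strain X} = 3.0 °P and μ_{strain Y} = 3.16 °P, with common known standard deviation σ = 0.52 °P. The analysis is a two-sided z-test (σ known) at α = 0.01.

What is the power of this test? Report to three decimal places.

Standardized effect: d = |μ_{strain X} − μ_{strain Y}| / σ = |3.0 − 3.16| / 0.52 = 0.3077
Noncentrality parameter: δ = d·√(n/2) = 0.3077 × √(158/2) = 2.7348
Two-sided α = 0.01 → critical value z_{0.005} = 2.576.
Power = Φ(δ − 2.576) + Φ(−δ − 2.576) = Φ(0.159) + Φ(-5.311) = 0.5632 + 0.0000 = 0.5632.

Power ≈ 0.563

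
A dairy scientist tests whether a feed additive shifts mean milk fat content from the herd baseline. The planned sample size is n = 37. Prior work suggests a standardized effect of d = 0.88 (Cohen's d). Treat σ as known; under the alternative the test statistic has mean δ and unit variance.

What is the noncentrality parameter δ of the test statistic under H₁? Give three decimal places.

δ = d·√n = 0.88 × √37 = 5.3528

δ ≈ 5.353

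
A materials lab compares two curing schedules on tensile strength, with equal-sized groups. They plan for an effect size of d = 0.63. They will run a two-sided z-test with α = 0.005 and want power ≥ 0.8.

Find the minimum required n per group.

n = 68 per group

Set Φ(δ − 2.807) = 0.8; then δ − 2.807 = Φ⁻¹(0.8) = 0.842, giving δ = 3.649.
(Ignoring the negligible lower-tail rejection probability gives the usual closed-form inversion.)
δ = d·√(n/2) ⇒ n = 2(δ/d)² = 2 × (3.649 / 0.63)² = 67.08.
Round up to the next whole unit.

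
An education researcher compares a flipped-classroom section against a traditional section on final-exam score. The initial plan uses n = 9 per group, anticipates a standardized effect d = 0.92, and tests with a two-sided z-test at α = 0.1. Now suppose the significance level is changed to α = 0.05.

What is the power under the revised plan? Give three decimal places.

Power ≈ 0.497

δ = d·√(n/2) = 0.92 × √(9/2) = 1.9516 (unchanged). New critical value: z_{0.025} = 1.960.
Revised power = Φ(δ − 1.960) + Φ(−δ − 1.960) = Φ(-0.008) + Φ(-3.912) = 0.4967 + 0.0000 = 0.4967.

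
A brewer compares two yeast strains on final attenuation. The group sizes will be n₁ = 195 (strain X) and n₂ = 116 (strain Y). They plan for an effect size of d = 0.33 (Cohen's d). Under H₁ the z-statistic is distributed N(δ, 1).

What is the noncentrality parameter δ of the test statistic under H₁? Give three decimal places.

δ ≈ 2.814

δ = d / √(1/n₁ + 1/n₂) = 0.33 / √(1/195 + 1/116) = 2.8144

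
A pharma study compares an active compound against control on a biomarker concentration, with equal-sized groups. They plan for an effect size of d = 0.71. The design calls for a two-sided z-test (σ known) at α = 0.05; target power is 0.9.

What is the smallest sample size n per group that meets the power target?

n = 42 per group

For power 0.9 need Φ(δ − z_{0.025}) = 0.9, so δ = z_{0.025} + z_{0.10} = 1.960 + 1.282 = 3.242.
(For δ > 0 the lower-tail rejection region contributes negligibly to power, so the one-term inversion is standard.)
δ = d·√(n/2) ⇒ n = 2(δ/d)² = 2 × (3.242 / 0.71)² = 41.69.
Rounding up, n = 42 per group.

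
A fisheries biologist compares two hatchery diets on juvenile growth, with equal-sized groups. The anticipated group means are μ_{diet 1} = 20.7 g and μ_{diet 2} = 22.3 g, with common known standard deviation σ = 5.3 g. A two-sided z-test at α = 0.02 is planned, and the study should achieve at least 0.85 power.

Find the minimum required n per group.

n = 249 per group

Standardized effect: d = |μ_{diet 1} − μ_{diet 2}| / σ = |20.7 − 22.3| / 5.3 = 0.3019
For power 0.85 need Φ(δ − z_{0.01}) = 0.85, so δ = z_{0.01} + z_{0.15} = 2.326 + 1.036 = 3.363.
(Ignoring the negligible lower-tail rejection probability gives the usual closed-form inversion.)
δ = d·√(n/2) ⇒ n = 2(δ/d)² = 2 × (3.363 / 0.3019)² = 248.16.
Round up to the next whole unit.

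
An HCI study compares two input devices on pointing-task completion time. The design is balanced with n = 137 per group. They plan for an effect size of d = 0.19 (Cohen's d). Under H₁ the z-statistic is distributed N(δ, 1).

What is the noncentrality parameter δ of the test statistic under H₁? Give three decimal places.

δ = d·√(n/2) = 0.19 × √(137/2) = 1.5725

δ ≈ 1.573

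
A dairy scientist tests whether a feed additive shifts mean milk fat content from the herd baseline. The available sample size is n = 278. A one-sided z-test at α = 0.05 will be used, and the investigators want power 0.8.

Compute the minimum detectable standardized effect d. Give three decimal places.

Required noncentrality: δ = z_{0.05} + z_{0.20} = 1.645 + 0.842 = 2.486.
δ = d·√n ⇒ d = δ/√n = 2.486/√278 = 0.1491.

d ≈ 0.149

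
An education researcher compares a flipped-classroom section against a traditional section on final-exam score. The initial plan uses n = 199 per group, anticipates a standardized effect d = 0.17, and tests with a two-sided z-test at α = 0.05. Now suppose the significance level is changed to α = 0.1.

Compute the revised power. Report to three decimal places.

δ = d·√(n/2) = 0.17 × √(199/2) = 1.6957 (unchanged). New critical value: z_{0.05} = 1.645.
Revised power = Φ(δ − 1.645) + Φ(−δ − 1.645) = Φ(0.051) + Φ(-3.341) = 0.5203 + 0.0004 = 0.5207.

Power ≈ 0.521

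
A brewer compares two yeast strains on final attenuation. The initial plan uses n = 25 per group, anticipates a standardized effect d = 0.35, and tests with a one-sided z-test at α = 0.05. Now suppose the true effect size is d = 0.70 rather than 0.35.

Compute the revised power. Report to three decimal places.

Power ≈ 0.797

With d = 0.70: δ = d·√(n/2) = 0.70 × √(25/2) = 2.4749. Critical value z_{0.05} = 1.645.
Revised power = Φ(δ − 1.645) = Φ(0.830) = 0.7967.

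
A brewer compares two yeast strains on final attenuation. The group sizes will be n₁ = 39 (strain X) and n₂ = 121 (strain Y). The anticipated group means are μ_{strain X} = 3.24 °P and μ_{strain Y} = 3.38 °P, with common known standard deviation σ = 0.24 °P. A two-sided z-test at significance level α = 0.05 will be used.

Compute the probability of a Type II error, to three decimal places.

β ≈ 0.114

Standardized effect: d = |μ_{strain X} − μ_{strain Y}| / σ = |3.24 − 3.38| / 0.24 = 0.5833
Noncentrality parameter: δ = d / √(1/n₁ + 1/n₂) = 0.5833 / √(1/39 + 1/121) = 3.1680
Critical value for a two-sided test at α = 0.05: z_{α/2} = 1.960.
Power = Φ(δ − 1.960) + Φ(−δ − 1.960) = Φ(1.208) + Φ(-5.128) = 0.8865 + 0.0000 = 0.8865.
Type II error: β = 1 − power = 1 − 0.8865 = 0.1135.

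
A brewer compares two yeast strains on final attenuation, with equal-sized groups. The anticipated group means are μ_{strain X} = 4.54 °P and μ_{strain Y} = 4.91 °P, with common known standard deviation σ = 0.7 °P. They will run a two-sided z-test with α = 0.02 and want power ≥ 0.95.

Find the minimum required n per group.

n = 113 per group

Standardized effect: d = |μ_{strain X} − μ_{strain Y}| / σ = |4.54 − 4.91| / 0.7 = 0.5286
Set Φ(δ − 2.326) = 0.95; then δ − 2.326 = Φ⁻¹(0.95) = 1.645, giving δ = 3.971.
(For δ > 0 the lower-tail rejection region contributes negligibly to power, so the one-term inversion is standard.)
δ = d·√(n/2) ⇒ n = 2(δ/d)² = 2 × (3.971 / 0.5286)² = 112.89.
Rounding up, n = 113 per group.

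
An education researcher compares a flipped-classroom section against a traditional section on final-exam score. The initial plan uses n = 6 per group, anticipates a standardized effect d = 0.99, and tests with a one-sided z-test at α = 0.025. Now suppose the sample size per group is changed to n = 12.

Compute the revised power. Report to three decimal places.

Power ≈ 0.679

With n = 12 per group: δ = d·√(n/2) = 0.99 × √(12/2) = 2.4250. Critical value z_{0.025} = 1.960.
Revised power = P(Z > 1.960 − δ) = Φ(0.465) = 0.6790.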